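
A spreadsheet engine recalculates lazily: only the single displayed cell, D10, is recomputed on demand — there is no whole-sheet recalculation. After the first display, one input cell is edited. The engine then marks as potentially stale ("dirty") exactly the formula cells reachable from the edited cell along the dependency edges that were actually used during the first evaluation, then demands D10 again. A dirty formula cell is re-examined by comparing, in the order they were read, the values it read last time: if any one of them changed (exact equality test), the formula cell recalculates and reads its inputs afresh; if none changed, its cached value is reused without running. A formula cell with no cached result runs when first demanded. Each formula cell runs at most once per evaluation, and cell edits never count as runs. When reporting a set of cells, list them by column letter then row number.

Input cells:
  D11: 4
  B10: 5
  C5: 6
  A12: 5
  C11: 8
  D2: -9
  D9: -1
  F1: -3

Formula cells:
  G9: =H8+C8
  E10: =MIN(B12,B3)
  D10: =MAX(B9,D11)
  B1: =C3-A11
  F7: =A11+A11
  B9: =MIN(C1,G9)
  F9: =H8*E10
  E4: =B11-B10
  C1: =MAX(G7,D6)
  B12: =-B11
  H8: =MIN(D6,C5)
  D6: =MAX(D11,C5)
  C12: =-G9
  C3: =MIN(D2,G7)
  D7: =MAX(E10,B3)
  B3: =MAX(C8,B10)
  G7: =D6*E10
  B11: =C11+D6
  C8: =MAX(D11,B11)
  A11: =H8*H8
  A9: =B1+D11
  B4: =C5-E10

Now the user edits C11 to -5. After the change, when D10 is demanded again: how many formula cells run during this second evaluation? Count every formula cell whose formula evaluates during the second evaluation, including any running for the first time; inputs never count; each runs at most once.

First evaluation (everything demanded from the output):
  D6 = MAX(4, 6) = 6
  B11 = 8 + 6 = 14
  B12 = -(14) = -14
  C8 = MAX(4, 14) = 14
  B3 = MAX(14, 5) = 14
  E10 = MIN(-14, 14) = -14
  G7 = 6 * -14 = -84
  C1 = MAX(-84, 6) = 6
  H8 = MIN(6, 6) = 6
  G9 = 6 + 14 = 20
  B9 = MIN(6, 20) = 6
  D10 = MAX(6, 4) = 6

Propagation after the edit:
  B11: runs — C11 8->-5; result 1.
  B12: runs — B11 14->1; result -1.
  C8: runs — B11 14->1; result 4.
  B3: runs — C8 14->4; result 5.
  E10: runs — B12 -14->-1; B3 14->5; result -1.
  G7: runs — E10 -14->-1; result -6.
  C1: runs — G7 -84->-6; result 6 (same value as before).
  G9: runs — C8 14->4; result 10.
  B9: runs — G9 20->10; result 6 (same value as before).
  D10: checked — values it read are unchanged (B9 unchanged, D11 unchanged); reused cached 6 without running.

Key observation: the cutoff stops propagation at D10 — its inputs' values are unchanged, so it reuses its cache.

Formula cells that run: B3, B9, B11, B12, C1, C8, E10, G7, G9 — 9 in total.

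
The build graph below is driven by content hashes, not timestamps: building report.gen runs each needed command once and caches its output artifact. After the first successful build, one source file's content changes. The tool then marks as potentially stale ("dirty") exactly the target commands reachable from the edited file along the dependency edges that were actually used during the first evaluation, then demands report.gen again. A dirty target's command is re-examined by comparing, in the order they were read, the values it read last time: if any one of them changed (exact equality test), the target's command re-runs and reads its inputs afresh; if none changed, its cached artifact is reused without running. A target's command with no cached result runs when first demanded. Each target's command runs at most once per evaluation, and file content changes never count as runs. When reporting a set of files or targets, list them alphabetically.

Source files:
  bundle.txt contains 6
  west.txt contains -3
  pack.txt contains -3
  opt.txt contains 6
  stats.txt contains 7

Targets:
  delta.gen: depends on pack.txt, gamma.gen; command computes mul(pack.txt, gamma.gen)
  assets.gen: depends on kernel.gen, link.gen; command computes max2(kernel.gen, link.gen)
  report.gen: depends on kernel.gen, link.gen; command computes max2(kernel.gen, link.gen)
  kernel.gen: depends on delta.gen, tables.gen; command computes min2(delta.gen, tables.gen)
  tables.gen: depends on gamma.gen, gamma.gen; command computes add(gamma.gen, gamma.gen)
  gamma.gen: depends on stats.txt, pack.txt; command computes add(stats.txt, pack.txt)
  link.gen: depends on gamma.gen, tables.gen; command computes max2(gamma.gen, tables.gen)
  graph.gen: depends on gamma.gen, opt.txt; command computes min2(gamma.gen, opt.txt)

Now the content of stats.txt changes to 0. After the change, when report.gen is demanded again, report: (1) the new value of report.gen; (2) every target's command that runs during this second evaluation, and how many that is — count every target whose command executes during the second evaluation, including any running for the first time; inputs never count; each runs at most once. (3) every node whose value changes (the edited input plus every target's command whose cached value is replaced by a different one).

Initial pass — values computed on the first demand:
  gamma.gen = add(7, -3) = 4
  delta.gen = mul(-3, 4) = -12
  tables.gen = add(4, 4) = 8
  kernel.gen = min2(-12, 8) = -12
  link.gen = max2(4, 8) = 8
  report.gen = max2(-12, 8) = 8

Second demand — change propagation:
  gamma.gen: re-runs because stats.txt 7->0; new result -3.
  delta.gen: re-runs because gamma.gen 4->-3; new result 9.
  tables.gen: re-runs because gamma.gen 4->-3; gamma.gen 4->-3; new result -6.
  kernel.gen: re-runs because delta.gen -12->9; tables.gen 8->-6; new result -6.
  link.gen: re-runs because gamma.gen 4->-3; tables.gen 8->-6; new result -3.
  report.gen: re-runs because kernel.gen -12->-6; link.gen 8->-3; new result -3.

report.gen now evaluates to -3.
Run set: delta.gen, gamma.gen, kernel.gen, link.gen, report.gen, tables.gen (6 run).
Changed values: delta.gen, gamma.gen, kernel.gen, link.gen, report.gen, stats.txt, tables.gen.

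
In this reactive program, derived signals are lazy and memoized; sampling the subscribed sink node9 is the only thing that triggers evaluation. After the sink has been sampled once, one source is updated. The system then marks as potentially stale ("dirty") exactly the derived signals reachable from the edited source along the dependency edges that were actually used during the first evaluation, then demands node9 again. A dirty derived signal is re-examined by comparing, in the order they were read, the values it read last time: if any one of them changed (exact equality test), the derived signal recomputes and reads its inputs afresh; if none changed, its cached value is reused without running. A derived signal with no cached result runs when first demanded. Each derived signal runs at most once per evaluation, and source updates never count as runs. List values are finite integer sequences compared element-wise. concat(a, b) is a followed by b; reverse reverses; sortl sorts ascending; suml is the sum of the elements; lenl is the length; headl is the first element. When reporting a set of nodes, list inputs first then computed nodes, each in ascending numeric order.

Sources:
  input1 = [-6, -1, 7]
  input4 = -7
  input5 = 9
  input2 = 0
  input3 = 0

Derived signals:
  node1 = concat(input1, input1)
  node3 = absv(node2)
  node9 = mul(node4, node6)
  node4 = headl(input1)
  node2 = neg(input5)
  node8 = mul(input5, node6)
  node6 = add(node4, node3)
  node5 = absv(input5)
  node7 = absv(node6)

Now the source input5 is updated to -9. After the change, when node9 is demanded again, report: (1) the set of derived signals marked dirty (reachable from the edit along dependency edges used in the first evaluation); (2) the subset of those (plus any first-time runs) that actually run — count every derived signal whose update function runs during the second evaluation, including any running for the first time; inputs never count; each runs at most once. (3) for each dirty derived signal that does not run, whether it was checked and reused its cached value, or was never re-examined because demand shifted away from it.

First demand of the output computes:
  node2 = neg(9) = -9
  node3 = absv(-9) = 9
  node4 = headl([-6, -1, 7]) = -6
  node6 = add(-6, 9) = 3
  node9 = mul(-6, 3) = -18

After the edit, cleaning proceeds:
  node2: a read changed (input5 9->-9) — executes, giving 9.
  node3: a read changed (node2 -9->9) — executes, giving 9 — identical to its old value.
  node6: dirty, but its reads are unchanged (node4 unchanged, node3 unchanged); cached 3 stands.
  node9: dirty, but its reads are unchanged (node4 unchanged, node6 unchanged); cached -18 stands.

Note the absorption at node3: it re-runs yet its value is the same, leaving the output's value untouched.

The edit dirties: node2, node3, node6, node9.
2 derived signals run: node2, node3.
Cache hits after checking: node6, node9.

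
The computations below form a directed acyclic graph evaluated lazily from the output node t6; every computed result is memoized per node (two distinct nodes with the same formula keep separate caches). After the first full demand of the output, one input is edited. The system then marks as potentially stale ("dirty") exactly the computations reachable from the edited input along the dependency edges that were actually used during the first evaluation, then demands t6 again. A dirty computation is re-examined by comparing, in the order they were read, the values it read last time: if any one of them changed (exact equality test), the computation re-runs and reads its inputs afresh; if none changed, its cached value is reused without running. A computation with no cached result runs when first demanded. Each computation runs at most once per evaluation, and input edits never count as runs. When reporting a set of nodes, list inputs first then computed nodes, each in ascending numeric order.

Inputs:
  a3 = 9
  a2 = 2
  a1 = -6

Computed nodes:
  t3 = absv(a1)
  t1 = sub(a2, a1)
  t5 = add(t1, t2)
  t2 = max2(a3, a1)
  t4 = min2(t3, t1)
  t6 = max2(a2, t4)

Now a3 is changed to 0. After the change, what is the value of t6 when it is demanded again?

First demand of the output computes:
  t1 = sub(2, -6) = 8
  t3 = absv(-6) = 6
  t4 = min2(6, 8) = 6
  t6 = max2(2, 6) = 6

After the edit, cleaning proceeds:
  a3 only reaches undemanded nodes; the second demand re-runs nothing.

Note the shortcut — a3 feeds only undemanded nodes, so no recomputation happens.

Demanding t6 again yields 6.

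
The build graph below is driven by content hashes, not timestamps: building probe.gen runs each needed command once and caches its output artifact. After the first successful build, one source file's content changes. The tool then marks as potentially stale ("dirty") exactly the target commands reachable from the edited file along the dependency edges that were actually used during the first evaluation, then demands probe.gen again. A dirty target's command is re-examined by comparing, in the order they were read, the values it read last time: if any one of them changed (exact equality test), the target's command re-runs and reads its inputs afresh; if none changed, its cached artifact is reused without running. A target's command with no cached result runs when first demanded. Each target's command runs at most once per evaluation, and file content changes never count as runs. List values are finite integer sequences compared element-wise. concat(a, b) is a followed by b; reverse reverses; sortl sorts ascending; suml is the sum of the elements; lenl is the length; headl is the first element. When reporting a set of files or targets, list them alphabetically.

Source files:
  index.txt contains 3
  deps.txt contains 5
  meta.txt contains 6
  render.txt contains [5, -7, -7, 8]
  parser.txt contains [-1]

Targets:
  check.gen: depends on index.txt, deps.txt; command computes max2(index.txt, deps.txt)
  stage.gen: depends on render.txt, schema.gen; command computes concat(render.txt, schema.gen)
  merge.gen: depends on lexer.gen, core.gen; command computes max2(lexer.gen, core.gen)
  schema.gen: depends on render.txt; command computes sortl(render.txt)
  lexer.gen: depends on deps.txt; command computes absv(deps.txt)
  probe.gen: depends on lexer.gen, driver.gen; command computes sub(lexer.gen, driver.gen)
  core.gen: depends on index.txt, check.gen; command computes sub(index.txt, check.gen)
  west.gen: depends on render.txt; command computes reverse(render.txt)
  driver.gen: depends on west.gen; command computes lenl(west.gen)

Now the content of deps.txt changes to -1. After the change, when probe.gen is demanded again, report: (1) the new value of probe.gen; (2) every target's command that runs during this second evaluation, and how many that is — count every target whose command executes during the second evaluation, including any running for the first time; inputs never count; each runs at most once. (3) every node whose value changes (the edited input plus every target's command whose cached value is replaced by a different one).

Initial pass — values computed on the first demand:
  lexer.gen = absv(5) = 5
  west.gen = reverse([5, -7, -7, 8]) = [8, -7, -7, 5]
  driver.gen = lenl([8, -7, -7, 5]) = 4
  probe.gen = sub(5, 4) = 1

Second demand — change propagation:
  lexer.gen: re-runs because deps.txt 5->-1; new result 1.
  probe.gen: re-runs because lexer.gen 5->1; new result -3.

probe.gen now evaluates to -3.
Run set: lexer.gen, probe.gen (2 run).
Changed values: deps.txt, lexer.gen, probe.gen.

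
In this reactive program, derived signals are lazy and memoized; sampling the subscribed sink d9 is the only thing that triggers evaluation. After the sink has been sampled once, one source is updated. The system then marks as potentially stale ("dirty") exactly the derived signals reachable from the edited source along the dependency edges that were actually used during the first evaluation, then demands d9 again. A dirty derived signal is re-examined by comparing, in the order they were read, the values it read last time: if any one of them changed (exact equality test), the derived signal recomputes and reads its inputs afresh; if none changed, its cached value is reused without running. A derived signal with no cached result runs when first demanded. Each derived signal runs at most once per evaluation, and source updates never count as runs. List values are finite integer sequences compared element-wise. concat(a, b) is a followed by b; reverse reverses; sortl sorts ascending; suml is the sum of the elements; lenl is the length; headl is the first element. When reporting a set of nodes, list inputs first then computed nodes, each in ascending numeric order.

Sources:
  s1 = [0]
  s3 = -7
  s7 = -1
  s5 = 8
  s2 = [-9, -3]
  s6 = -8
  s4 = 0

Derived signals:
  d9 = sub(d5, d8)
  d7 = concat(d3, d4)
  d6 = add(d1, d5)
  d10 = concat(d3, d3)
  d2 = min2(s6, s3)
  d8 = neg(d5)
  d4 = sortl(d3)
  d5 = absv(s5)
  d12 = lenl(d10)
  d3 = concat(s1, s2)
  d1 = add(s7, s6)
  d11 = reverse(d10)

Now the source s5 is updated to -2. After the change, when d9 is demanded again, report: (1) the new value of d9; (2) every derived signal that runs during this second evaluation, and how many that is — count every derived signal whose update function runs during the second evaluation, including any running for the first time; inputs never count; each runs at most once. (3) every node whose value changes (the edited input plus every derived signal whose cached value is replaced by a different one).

First demand of the output computes:
  d5 = absv(8) = 8
  d8 = neg(8) = -8
  d9 = sub(8, -8) = 16

After the edit, cleaning proceeds:
  d5: a read changed (s5 8->-2) — executes, giving 2.
  d8: a read changed (d5 8->2) — executes, giving -2.
  d9: a read changed (d5 8->2; d8 -8->-2) — executes, giving 4.

Demanding d9 again yields 4.
3 derived signals run: d5, d8, d9.
The nodes whose values change: s5, d5, d8, d9.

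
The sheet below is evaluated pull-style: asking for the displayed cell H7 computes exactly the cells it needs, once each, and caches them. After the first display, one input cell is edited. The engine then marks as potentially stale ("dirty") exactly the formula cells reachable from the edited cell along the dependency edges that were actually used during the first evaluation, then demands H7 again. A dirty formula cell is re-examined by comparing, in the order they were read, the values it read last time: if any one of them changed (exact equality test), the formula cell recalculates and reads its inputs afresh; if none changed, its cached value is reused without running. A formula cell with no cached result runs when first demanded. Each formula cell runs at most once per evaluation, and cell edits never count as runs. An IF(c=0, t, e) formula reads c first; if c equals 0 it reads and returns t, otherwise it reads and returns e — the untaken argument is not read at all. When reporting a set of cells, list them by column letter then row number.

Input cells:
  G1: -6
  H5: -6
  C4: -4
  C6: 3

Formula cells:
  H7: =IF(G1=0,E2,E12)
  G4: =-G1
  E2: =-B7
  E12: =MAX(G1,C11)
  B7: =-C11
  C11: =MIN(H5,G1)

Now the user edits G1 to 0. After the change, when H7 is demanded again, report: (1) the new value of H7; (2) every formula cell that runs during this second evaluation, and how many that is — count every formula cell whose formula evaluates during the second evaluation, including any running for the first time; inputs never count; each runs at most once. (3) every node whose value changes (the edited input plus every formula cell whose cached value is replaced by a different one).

Demanding H7 again yields -6.
4 formula cells run: B7, C11, E2, H7.
The nodes whose values change: G1.
Note the branch switch — demand abandons E12, which is never re-examined.

First demand of the output computes:
  C11 = MIN(-6, -6) = -6
  E12 = MAX(-6, -6) = -6
  H7 = IF(G1=0: G1=-6 -> else branch E12) = -6

After the edit, cleaning proceeds:
  C11: a read changed (G1 -6->0) — executes, giving -6 — identical to its old value.
  B7: had never run; runs now, result 6.
  E2: had never run; runs now, result -6.
  E12: stays stale; no demand reaches it after the flip.
  H7: a read changed (G1 -6->0) — executes, giving -6 — identical to its old value.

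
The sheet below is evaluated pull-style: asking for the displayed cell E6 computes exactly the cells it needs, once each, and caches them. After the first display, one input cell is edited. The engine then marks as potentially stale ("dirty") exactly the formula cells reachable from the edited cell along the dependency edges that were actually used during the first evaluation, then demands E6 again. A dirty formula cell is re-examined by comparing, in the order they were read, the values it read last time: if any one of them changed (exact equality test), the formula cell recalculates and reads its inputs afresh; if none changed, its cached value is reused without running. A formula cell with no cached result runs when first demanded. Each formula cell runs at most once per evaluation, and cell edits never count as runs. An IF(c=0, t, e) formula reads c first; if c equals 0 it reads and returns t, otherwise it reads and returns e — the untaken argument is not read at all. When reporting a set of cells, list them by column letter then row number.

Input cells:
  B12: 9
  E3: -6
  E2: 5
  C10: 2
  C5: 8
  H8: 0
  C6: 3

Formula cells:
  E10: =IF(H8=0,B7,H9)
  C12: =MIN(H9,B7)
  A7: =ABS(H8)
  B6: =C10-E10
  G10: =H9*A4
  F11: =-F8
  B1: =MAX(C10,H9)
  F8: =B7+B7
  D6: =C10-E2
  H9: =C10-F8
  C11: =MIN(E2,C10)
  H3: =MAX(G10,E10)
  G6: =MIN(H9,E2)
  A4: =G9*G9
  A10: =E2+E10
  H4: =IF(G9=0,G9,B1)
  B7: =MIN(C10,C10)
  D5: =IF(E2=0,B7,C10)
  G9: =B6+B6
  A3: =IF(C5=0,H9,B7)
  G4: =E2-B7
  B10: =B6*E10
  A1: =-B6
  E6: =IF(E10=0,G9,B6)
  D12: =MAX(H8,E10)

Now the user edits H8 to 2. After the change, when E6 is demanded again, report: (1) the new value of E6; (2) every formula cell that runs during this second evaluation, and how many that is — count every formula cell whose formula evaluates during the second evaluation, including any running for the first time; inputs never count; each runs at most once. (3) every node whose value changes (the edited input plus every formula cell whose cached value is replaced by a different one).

Demanding E6 again yields 4.
5 formula cells run: B6, E6, E10, F8, H9.
The nodes whose values change: B6, E6, E10, H8.
Note the branch switch — F8, H9 had no cache and run now for the first time.

First demand of the output computes:
  B7 = MIN(2, 2) = 2
  E10 = IF(H8=0: H8=0 -> then branch B7) = 2
  B6 = 2 - 2 = 0
  E6 = IF(E10=0: E10=2 -> else branch B6) = 0

After the edit, cleaning proceeds:
  F8: had never run; runs now, result 4.
  H9: had never run; runs now, result -2.
  E10: a read changed (H8 0->2) — executes, giving -2.
  B6: a read changed (E10 2->-2) — executes, giving 4.
  E6: a read changed (E10 2->-2; B6 0->4) — executes, giving 4.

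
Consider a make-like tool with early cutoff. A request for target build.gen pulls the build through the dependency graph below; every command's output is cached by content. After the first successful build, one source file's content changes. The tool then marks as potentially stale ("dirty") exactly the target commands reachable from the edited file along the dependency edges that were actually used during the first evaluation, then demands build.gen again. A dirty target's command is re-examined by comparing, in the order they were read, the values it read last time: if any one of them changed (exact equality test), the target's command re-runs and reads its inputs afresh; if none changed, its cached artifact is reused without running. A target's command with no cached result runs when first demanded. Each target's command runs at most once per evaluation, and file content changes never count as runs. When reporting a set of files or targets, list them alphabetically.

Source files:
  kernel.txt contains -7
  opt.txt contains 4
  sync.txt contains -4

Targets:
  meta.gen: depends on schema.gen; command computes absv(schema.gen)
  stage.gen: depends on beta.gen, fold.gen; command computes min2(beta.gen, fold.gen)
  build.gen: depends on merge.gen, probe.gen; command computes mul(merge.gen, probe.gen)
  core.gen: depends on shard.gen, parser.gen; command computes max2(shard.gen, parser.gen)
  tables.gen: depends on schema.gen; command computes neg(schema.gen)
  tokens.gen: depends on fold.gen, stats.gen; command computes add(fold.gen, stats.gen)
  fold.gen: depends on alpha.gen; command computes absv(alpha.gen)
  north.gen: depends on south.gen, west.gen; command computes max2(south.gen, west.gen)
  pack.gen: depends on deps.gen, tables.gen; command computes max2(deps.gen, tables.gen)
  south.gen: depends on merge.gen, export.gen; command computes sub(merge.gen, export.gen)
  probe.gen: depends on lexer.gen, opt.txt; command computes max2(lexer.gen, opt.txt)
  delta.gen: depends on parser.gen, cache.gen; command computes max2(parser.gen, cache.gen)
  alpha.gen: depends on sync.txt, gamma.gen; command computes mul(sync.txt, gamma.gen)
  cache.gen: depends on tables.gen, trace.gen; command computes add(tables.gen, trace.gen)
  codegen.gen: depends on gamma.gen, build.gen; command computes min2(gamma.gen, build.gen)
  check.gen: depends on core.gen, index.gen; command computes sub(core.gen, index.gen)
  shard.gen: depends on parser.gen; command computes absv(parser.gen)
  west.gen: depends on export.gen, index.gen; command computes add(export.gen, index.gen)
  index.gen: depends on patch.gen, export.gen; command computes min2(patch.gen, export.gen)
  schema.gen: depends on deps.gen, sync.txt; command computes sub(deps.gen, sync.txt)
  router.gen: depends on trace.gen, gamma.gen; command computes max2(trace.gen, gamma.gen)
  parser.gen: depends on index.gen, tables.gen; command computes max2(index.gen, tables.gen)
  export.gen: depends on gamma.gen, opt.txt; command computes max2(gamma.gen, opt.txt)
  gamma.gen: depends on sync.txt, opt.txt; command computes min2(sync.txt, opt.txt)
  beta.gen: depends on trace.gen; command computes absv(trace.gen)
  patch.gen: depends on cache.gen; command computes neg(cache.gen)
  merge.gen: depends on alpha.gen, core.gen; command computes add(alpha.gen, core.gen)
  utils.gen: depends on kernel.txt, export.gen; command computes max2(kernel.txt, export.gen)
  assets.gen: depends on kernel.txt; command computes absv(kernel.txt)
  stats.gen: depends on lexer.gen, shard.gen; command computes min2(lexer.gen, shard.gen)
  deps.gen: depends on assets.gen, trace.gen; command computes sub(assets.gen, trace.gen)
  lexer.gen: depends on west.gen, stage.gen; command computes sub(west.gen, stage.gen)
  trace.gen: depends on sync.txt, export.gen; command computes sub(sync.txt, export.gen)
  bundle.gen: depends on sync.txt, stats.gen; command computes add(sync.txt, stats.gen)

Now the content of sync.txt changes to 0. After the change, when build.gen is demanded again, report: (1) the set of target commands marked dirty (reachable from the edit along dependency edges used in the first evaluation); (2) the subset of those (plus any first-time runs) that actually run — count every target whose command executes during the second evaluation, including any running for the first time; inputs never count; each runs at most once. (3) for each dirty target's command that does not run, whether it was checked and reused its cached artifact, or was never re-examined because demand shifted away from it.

The edit dirties: alpha.gen, beta.gen, build.gen, cache.gen, core.gen, deps.gen, export.gen, fold.gen, gamma.gen, index.gen, lexer.gen, merge.gen, parser.gen, patch.gen, probe.gen, schema.gen, shard.gen, stage.gen, tables.gen, trace.gen, west.gen.
18 target commands run: alpha.gen, beta.gen, build.gen, cache.gen, deps.gen, export.gen, fold.gen, gamma.gen, index.gen, lexer.gen, merge.gen, parser.gen, patch.gen, probe.gen, schema.gen, stage.gen, tables.gen, trace.gen.
Cache hits after checking: core.gen, shard.gen, west.gen.
Note where the cutoff bites: shard.gen is checked, finds nothing changed, and keeps its cache.

First demand of the output computes:
  assets.gen = absv(-7) = 7
  gamma.gen = min2(-4, 4) = -4
  alpha.gen = mul(-4, -4) = 16
  export.gen = max2(-4, 4) = 4
  fold.gen = absv(16) = 16
  trace.gen = sub(-4, 4) = -8
  beta.gen = absv(-8) = 8
  deps.gen = sub(7, -8) = 15
  schema.gen = sub(15, -4) = 19
  stage.gen = min2(8, 16) = 8
  tables.gen = neg(19) = -19
  cache.gen = add(-19, -8) = -27
  patch.gen = neg(-27) = 27
  index.gen = min2(27, 4) = 4
  parser.gen = max2(4, -19) = 4
  shard.gen = absv(4) = 4
  core.gen = max2(4, 4) = 4
  merge.gen = add(16, 4) = 20
  west.gen = add(4, 4) = 8
  lexer.gen = sub(8, 8) = 0
  probe.gen = max2(0, 4) = 4
  build.gen = mul(20, 4) = 80

After the edit, cleaning proceeds:
  gamma.gen: a read changed (sync.txt -4->0) — executes, giving 0.
  alpha.gen: a read changed (sync.txt -4->0; gamma.gen -4->0) — executes, giving 0.
  export.gen: a read changed (gamma.gen -4->0) — executes, giving 4 — identical to its old value.
  fold.gen: a read changed (alpha.gen 16->0) — executes, giving 0.
  trace.gen: a read changed (sync.txt -4->0) — executes, giving -4.
  beta.gen: a read changed (trace.gen -8->-4) — executes, giving 4.
  deps.gen: a read changed (trace.gen -8->-4) — executes, giving 11.
  schema.gen: a read changed (deps.gen 15->11; sync.txt -4->0) — executes, giving 11.
  stage.gen: a read changed (beta.gen 8->4; fold.gen 16->0) — executes, giving 0.
  tables.gen: a read changed (schema.gen 19->11) — executes, giving -11.
  cache.gen: a read changed (tables.gen -19->-11; trace.gen -8->-4) — executes, giving -15.
  patch.gen: a read changed (cache.gen -27->-15) — executes, giving 15.
  index.gen: a read changed (patch.gen 27->15) — executes, giving 4 — identical to its old value.
  parser.gen: a read changed (tables.gen -19->-11) — executes, giving 4 — identical to its old value.
  shard.gen: dirty, but its reads are unchanged (parser.gen unchanged); cached 4 stands.
  core.gen: dirty, but its reads are unchanged (shard.gen unchanged, parser.gen unchanged); cached 4 stands.
  merge.gen: a read changed (alpha.gen 16->0) — executes, giving 4.
  west.gen: dirty, but its reads are unchanged (export.gen unchanged, index.gen unchanged); cached 8 stands.
  lexer.gen: a read changed (stage.gen 8->0) — executes, giving 8.
  probe.gen: a read changed (lexer.gen 0->8) — executes, giving 8.
  build.gen: a read changed (merge.gen 20->4; probe.gen 4->8) — executes, giving 32.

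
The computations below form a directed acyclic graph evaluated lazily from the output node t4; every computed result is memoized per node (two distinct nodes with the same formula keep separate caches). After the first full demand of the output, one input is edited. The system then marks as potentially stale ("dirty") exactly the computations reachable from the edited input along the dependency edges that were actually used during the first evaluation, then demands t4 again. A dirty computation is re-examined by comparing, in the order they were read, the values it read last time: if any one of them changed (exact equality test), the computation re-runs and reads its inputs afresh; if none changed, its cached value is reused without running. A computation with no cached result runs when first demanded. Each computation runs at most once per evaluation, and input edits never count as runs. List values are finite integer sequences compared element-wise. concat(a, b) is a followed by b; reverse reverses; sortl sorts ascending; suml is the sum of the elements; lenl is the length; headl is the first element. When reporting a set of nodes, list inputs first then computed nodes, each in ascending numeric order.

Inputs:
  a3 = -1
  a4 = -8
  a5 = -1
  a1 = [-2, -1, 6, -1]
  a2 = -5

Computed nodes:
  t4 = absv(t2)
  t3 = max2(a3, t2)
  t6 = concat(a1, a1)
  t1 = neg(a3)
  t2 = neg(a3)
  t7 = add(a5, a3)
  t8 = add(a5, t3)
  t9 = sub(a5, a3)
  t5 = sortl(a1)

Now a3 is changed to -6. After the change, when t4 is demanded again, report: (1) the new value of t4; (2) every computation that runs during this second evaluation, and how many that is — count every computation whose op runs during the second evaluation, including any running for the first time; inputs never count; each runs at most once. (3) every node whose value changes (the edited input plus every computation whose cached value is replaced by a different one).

Demanding t4 again yields 6.
2 computations run: t2, t4.
The nodes whose values change: a3, t2, t4.

First demand of the output computes:
  t2 = neg(-1) = 1
  t4 = absv(1) = 1

After the edit, cleaning proceeds:
  t2: a read changed (a3 -1->-6) — executes, giving 6.
  t4: a read changed (t2 1->6) — executes, giving 6.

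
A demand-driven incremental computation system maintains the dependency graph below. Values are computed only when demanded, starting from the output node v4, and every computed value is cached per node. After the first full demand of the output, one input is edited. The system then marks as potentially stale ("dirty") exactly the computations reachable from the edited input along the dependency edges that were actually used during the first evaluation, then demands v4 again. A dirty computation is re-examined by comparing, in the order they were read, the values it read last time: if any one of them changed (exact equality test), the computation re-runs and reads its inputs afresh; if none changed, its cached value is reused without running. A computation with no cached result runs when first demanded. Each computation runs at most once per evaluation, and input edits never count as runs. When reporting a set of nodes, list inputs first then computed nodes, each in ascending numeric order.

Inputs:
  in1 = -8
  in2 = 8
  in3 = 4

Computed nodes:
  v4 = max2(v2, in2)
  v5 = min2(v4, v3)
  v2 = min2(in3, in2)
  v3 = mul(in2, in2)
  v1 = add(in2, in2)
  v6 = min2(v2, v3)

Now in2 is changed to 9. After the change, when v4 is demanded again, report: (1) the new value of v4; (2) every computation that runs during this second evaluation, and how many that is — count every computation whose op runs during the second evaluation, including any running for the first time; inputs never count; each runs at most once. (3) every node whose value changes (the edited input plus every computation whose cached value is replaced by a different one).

New value of v4: 9.
Computations that run: v2, v4 — 2 in total.
Values that change: in2, v4.

First evaluation (everything demanded from the output):
  v2 = min2(4, 8) = 4
  v4 = max2(4, 8) = 8

Propagation after the edit:
  v2: runs — in2 8->9; result 4 (same value as before).
  v4: runs — in2 8->9; result 9.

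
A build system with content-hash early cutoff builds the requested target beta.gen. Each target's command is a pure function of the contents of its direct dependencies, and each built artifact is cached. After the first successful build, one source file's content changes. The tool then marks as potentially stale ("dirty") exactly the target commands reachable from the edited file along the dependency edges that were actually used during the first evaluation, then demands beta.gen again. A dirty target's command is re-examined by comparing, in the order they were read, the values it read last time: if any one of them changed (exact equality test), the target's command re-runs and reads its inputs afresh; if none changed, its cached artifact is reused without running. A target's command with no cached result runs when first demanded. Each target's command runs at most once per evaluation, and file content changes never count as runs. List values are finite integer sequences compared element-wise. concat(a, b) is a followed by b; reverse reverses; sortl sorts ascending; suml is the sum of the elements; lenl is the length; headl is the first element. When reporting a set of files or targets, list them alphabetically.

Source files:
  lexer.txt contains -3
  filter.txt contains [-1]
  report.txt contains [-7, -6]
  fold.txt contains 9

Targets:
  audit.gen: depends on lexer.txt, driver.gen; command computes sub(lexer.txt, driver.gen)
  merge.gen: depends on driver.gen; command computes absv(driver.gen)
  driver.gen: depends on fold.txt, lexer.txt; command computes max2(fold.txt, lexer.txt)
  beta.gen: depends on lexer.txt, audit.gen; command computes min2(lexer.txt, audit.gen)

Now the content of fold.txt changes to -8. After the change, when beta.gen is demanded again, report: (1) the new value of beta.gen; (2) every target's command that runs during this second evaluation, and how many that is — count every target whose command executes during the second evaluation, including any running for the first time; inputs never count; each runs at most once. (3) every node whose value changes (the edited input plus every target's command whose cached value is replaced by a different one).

First evaluation (everything demanded from the output):
  driver.gen = max2(9, -3) = 9
  audit.gen = sub(-3, 9) = -12
  beta.gen = min2(-3, -12) = -12

Propagation after the edit:
  driver.gen: runs — fold.txt 9->-8; result -3.
  audit.gen: runs — driver.gen 9->-3; result 0.
  beta.gen: runs — audit.gen -12->0; result -3.

New value of beta.gen: -3.
Target commands that run: audit.gen, beta.gen, driver.gen — 3 in total.
Values that change: audit.gen, beta.gen, driver.gen, fold.txt.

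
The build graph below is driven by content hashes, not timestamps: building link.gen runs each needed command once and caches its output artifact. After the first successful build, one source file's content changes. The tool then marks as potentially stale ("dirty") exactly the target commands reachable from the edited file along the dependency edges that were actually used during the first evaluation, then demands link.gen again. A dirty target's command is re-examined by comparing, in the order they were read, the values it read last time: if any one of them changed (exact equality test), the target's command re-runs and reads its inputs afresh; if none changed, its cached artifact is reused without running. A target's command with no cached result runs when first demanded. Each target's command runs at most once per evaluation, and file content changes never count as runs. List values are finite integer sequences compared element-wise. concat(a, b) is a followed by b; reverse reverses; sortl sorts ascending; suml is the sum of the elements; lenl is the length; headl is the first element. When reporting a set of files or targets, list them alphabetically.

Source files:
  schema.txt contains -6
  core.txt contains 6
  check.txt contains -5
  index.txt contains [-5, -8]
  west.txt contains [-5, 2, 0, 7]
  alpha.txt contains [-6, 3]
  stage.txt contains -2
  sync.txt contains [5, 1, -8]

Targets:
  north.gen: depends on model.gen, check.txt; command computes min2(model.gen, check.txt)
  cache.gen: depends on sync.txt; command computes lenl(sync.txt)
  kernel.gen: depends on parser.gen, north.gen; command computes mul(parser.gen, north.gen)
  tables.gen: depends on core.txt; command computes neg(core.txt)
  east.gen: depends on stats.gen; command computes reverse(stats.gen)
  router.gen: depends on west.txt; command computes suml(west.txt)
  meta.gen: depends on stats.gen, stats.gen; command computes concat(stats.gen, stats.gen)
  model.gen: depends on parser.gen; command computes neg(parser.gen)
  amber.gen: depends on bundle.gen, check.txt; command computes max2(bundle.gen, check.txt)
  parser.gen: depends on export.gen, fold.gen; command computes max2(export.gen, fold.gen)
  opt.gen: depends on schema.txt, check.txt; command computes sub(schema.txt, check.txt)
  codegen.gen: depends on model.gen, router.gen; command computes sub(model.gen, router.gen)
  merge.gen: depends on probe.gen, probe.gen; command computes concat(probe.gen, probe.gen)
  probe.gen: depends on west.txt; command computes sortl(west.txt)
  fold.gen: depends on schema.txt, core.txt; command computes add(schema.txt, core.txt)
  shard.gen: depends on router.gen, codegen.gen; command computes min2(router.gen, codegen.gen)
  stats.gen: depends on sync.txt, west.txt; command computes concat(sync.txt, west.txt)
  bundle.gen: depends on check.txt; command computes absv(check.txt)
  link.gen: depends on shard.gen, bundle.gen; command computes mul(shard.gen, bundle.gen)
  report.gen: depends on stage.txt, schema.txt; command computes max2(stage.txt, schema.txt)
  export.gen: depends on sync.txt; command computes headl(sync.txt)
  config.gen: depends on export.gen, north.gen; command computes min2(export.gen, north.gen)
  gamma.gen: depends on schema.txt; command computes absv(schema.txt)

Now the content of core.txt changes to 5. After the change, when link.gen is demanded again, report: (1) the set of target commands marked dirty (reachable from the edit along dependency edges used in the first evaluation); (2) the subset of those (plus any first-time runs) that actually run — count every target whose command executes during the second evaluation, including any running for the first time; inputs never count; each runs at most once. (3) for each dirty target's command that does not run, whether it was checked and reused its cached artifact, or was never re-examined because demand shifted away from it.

Initial pass — values computed on the first demand:
  bundle.gen = absv(-5) = 5
  export.gen = headl([5, 1, -8]) = 5
  fold.gen = add(-6, 6) = 0
  parser.gen = max2(5, 0) = 5
  model.gen = neg(5) = -5
  router.gen = suml([-5, 2, 0, 7]) = 4
  codegen.gen = sub(-5, 4) = -9
  shard.gen = min2(4, -9) = -9
  link.gen = mul(-9, 5) = -45

Second demand — change propagation:
  fold.gen: re-runs because core.txt 6->5; new result -1.
  parser.gen: re-runs because fold.gen 0->-1; new result 5 (unchanged).
  model.gen: re-examined; everything it read last time is the same (parser.gen unchanged) — cache -5 kept, no run.
  codegen.gen: re-examined; everything it read last time is the same (model.gen unchanged, router.gen unchanged) — cache -9 kept, no run.
  shard.gen: re-examined; everything it read last time is the same (router.gen unchanged, codegen.gen unchanged) — cache -9 kept, no run.
  link.gen: re-examined; everything it read last time is the same (shard.gen unchanged, bundle.gen unchanged) — cache -45 kept, no run.

The important point: parser.gen recomputes to an identical value, and the output ends up unchanged.

Dirty set: codegen.gen, fold.gen, link.gen, model.gen, parser.gen, shard.gen.
Run set: fold.gen, parser.gen (2 run).
Re-examined without running (cache reused): codegen.gen, link.gen, model.gen, shard.gen.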